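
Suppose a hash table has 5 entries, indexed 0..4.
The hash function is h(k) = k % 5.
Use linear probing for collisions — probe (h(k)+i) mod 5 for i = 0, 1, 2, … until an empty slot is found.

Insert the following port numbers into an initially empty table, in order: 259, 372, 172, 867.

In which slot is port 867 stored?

259: h=4 -> slot 4
372: h=2 -> slot 2
172: h=2, probe 2,3 -> slot 3
867: h=2, probe 2,3,4,0 -> slot 0
Table: [867, ∅, 372, 172, 259]

0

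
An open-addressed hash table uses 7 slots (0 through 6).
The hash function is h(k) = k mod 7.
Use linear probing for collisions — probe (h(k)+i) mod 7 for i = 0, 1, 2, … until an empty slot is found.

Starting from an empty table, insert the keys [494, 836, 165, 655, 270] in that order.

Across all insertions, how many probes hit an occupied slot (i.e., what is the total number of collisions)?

494: h=4 → slot 4
836: h=3 → slot 3
165: h=4, probe 4,5 → slot 5
655: h=4, probe 4,5,6 → slot 6
270: h=4, probe 4,5,6,0 → slot 0
Table: [270, ∅, ∅, 836, 494, 165, 655]

6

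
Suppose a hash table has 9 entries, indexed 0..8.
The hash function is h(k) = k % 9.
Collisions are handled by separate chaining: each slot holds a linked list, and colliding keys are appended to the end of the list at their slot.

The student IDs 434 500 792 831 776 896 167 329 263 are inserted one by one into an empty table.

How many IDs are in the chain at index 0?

434 -> bucket 2
500 -> bucket 5
792 -> bucket 0
831 -> bucket 3
776 -> bucket 2 (collision)
896 -> bucket 5 (collision)
167 -> bucket 5 (collision)
329 -> bucket 5 (collision)
263 -> bucket 2 (collision)
Final buckets:
0: 792
1: —
2: 434 -> 776 -> 263
3: 831
4: —
5: 500 -> 896 -> 167 -> 329
6: —
7: —
8: —

1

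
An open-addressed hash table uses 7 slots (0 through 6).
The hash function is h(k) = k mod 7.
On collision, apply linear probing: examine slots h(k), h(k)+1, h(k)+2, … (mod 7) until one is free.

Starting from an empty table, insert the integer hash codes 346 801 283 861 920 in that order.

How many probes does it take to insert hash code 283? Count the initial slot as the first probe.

346: h=3 → slot 3
801: h=3, probe 3,4 → slot 4
283: h=3, probe 3,4,5 → slot 5
861: h=0 → slot 0
920: h=3, probe 3,4,5,6 → slot 6
Table: [861, —, —, 346, 801, 283, 920]

3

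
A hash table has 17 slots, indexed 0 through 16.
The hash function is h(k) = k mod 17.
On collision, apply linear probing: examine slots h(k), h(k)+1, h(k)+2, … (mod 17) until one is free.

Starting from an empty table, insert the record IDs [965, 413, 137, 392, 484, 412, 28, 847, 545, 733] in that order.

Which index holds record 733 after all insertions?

6

Insert 965: h=13, slot 13 empty -> index 13.
Insert 413: h=5, slot 5 empty -> index 5.
Insert 137: h=1, slot 1 empty -> index 1.
Insert 392: h=1, slot 1 occupied -> index 2.
Insert 484: h=8, slot 8 empty -> index 8.
Insert 412: h=4, slot 4 empty -> index 4.
Insert 28: h=11, slot 11 empty -> index 11.
Insert 847: h=14, slot 14 empty -> index 14.
Insert 545: h=1, slots 1,2 occupied -> index 3.
Insert 733: h=2, slots 2,3,4,5 occupied -> index 6.
Table: [∅, 137, 392, 545, 412, 413, 733, ∅, 484, ∅, ∅, 28, ∅, 965, 847, ∅, ∅]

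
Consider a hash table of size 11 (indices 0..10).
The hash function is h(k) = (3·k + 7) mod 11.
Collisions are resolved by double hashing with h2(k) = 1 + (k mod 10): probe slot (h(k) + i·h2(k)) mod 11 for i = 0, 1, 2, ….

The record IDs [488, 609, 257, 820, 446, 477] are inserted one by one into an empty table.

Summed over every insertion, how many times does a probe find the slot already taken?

Insert 488: h=8, slot 8 empty → index 8.
Insert 609: h=8, h2=10, slot 8 occupied → index 7.
Insert 257: h=8, h2=8, slot 8 occupied → index 5.
Insert 820: h=3, slot 3 empty → index 3.
Insert 446: h=3, h2=7, slot 3 occupied → index 10.
Insert 477: h=8, h2=8, slots 8,5 occupied → index 2.
Table: [∅, ∅, 477, 820, ∅, 257, ∅, 609, 488, ∅, 446]

5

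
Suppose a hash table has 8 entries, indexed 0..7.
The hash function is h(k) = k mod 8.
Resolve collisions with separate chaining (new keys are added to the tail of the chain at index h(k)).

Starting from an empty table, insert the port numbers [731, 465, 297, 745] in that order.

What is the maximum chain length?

3

Insert 731: h=3, bucket 3 empty → new chain.
Insert 465: h=1, bucket 1 empty → new chain.
Insert 297: h=1, bucket 1 nonempty → append to chain.
Insert 745: h=1, bucket 1 nonempty → append to chain.
Final buckets:
0: _
1: 465 -> 297 -> 745
2: _
3: 731
4: _
5: _
6: _
7: _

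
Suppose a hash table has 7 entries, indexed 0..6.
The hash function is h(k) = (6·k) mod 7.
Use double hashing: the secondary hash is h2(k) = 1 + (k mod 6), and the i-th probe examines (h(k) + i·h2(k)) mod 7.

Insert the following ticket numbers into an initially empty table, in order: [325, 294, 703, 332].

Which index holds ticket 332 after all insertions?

325 hashes to 4; slot 4 is free -> place at 4.
294 hashes to 0; slot 0 is free -> place at 0.
703 hashes to 4, h2=2; 4 taken -> place at 6.
332 hashes to 4, h2=3; 4,0 taken -> place at 3.
Table: [294, ., ., 332, 325, ., 703]

3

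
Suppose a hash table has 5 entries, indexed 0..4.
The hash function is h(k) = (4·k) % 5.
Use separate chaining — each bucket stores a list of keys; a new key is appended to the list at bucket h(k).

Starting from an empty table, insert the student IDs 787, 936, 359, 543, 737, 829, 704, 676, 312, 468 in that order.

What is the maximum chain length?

3

787 → bucket 3
936 → bucket 4
359 → bucket 1
543 → bucket 2
737 → bucket 3 (collision)
829 → bucket 1 (collision)
704 → bucket 1 (collision)
676 → bucket 4 (collision)
312 → bucket 3 (collision)
468 → bucket 2 (collision)
Final buckets:
0: .
1: 359 -> 829 -> 704
2: 543 -> 468
3: 787 -> 737 -> 312
4: 936 -> 676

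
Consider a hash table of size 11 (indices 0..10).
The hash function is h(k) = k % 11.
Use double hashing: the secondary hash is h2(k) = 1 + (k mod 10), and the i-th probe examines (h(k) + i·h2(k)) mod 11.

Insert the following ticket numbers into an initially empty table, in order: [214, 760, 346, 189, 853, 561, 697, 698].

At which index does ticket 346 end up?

8

214: h=5 => slot 5
760: h=1 => slot 1
346: h=5, h2=7, probe 5,1,8 => slot 8
189: h=2 => slot 2
853: h=6 => slot 6
561: h=0 => slot 0
697: h=4 => slot 4
698: h=5, h2=9, probe 5,3 => slot 3
Table: [561, 760, 189, 698, 697, 214, 853, ∅, 346, ∅, ∅]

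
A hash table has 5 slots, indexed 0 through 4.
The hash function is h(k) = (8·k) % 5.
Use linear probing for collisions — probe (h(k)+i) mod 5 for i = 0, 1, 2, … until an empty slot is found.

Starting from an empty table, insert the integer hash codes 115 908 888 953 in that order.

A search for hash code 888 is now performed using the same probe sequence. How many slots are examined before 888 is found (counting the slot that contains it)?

3

115: h=0 -> slot 0
908: h=4 -> slot 4
888: h=4, probe 4,0,1 -> slot 1
953: h=4, probe 4,0,1,2 -> slot 2
Table: [115, 888, 953, -, 908]
Lookup 888: h=4, probe 4,0,1 → found at 1.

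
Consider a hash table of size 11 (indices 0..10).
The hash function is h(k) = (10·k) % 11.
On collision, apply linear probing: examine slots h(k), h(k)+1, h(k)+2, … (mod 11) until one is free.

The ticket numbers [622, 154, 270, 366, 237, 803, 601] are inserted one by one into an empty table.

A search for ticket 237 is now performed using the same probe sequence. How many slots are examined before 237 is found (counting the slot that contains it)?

3

Insert 622: h=5, slot 5 empty -> index 5.
Insert 154: h=0, slot 0 empty -> index 0.
Insert 270: h=5, slot 5 occupied -> index 6.
Insert 366: h=8, slot 8 empty -> index 8.
Insert 237: h=5, slots 5,6 occupied -> index 7.
Insert 803: h=0, slot 0 occupied -> index 1.
Insert 601: h=4, slot 4 empty -> index 4.
Table: [154, 803, _, _, 601, 622, 270, 237, 366, _, _]
Lookup 237: h=5, probe 5,6,7 → found at 7.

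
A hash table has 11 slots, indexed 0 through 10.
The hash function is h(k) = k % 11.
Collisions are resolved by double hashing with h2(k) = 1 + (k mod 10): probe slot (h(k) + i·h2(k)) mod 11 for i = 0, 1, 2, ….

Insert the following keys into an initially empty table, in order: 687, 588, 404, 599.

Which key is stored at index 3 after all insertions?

687 hashes to 5; slot 5 is free => place at 5.
588 hashes to 5, h2=9; 5 taken => place at 3.
404 hashes to 8; slot 8 is free => place at 8.
599 hashes to 5, h2=10; 5 taken => place at 4.
Table: [-, -, -, 588, 599, 687, -, -, 404, -, -]

588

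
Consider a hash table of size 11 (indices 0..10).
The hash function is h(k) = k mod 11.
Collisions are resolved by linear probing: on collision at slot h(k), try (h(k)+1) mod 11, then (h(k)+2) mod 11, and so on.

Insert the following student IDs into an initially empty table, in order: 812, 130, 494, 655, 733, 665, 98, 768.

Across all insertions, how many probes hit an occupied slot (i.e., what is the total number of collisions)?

Insert 812: h=9, slot 9 empty → index 9.
Insert 130: h=9, slot 9 occupied → index 10.
Insert 494: h=10, slot 10 occupied → index 0.
Insert 655: h=6, slot 6 empty → index 6.
Insert 733: h=7, slot 7 empty → index 7.
Insert 665: h=5, slot 5 empty → index 5.
Insert 98: h=10, slots 10,0 occupied → index 1.
Insert 768: h=9, slots 9,10,0,1 occupied → index 2.
Table: [494, 98, 768, -, -, 665, 655, 733, -, 812, 130]

8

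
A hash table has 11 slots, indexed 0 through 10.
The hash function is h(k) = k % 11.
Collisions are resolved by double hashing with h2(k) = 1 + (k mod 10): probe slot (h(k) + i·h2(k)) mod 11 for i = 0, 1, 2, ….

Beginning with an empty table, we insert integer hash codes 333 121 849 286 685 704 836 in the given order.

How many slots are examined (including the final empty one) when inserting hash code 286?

Insert 333: h=3, slot 3 empty -> index 3.
Insert 121: h=0, slot 0 empty -> index 0.
Insert 849: h=2, slot 2 empty -> index 2.
Insert 286: h=0, h2=7, slot 0 occupied -> index 7.
Insert 685: h=3, h2=6, slot 3 occupied -> index 9.
Insert 704: h=0, h2=5, slot 0 occupied -> index 5.
Insert 836: h=0, h2=7, slots 0,7,3 occupied -> index 10.
Table: [121, -, 849, 333, -, 704, -, 286, -, 685, 836]

2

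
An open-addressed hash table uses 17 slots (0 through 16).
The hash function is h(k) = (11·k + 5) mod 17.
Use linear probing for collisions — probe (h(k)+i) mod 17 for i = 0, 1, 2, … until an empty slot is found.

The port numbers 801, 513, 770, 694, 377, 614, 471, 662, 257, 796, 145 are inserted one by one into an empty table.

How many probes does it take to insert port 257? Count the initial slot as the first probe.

Insert 801: h=10, slot 10 empty -> index 10.
Insert 513: h=4, slot 4 empty -> index 4.
Insert 770: h=9, slot 9 empty -> index 9.
Insert 694: h=6, slot 6 empty -> index 6.
Insert 377: h=4, slot 4 occupied -> index 5.
Insert 614: h=10, slot 10 occupied -> index 11.
Insert 471: h=1, slot 1 empty -> index 1.
Insert 662: h=11, slot 11 occupied -> index 12.
Insert 257: h=10, slots 10,11,12 occupied -> index 13.
Insert 796: h=6, slot 6 occupied -> index 7.
Insert 145: h=2, slot 2 empty -> index 2.
Table: [∅, 471, 145, ∅, 513, 377, 694, 796, ∅, 770, 801, 614, 662, 257, ∅, ∅, ∅]

4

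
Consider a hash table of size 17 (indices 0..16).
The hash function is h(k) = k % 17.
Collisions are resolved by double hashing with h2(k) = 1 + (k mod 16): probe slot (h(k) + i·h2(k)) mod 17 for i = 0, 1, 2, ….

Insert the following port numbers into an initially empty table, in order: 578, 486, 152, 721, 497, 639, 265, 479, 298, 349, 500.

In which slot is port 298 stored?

578: h=0 => slot 0
486: h=10 => slot 10
152: h=16 => slot 16
721: h=7 => slot 7
497: h=4 => slot 4
639: h=10, h2=16, probe 10,9 => slot 9
265: h=10, h2=10, probe 10,3 => slot 3
479: h=3, h2=16, probe 3,2 => slot 2
298: h=9, h2=11, probe 9,3,14 => slot 14
349: h=9, h2=14, probe 9,6 => slot 6
500: h=7, h2=5, probe 7,12 => slot 12
Table: [578, —, 479, 265, 497, —, 349, 721, —, 639, 486, —, 500, —, 298, —, 152]

14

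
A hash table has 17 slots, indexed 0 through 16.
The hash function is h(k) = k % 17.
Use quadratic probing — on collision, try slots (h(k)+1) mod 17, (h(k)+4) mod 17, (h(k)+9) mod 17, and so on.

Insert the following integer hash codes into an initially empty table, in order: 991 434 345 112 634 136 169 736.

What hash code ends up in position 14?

634

991: h=5 → slot 5
434: h=9 → slot 9
345: h=5, probe 5,6 → slot 6
112: h=10 → slot 10
634: h=5, probe 5,6,9,14 → slot 14
136: h=0 → slot 0
169: h=16 → slot 16
736: h=5, probe 5,6,9,14,4 → slot 4
Table: [136, -, -, -, 736, 991, 345, -, -, 434, 112, -, -, -, 634, -, 169]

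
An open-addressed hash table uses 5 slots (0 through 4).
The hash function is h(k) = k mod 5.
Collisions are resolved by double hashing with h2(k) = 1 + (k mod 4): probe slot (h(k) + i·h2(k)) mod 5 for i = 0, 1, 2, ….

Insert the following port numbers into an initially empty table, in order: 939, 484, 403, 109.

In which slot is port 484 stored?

939 hashes to 4; slot 4 is free => place at 4.
484 hashes to 4, h2=1; 4 taken => place at 0.
403 hashes to 3; slot 3 is free => place at 3.
109 hashes to 4, h2=2; 4 taken => place at 1.
Table: [484, 109, -, 403, 939]

0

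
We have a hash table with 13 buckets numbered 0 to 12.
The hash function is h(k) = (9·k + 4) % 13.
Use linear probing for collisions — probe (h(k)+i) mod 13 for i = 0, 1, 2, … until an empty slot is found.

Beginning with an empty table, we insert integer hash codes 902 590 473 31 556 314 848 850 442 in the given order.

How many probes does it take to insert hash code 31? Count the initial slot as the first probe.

4

902: h=10 → slot 10
590: h=10, probe 10,11 → slot 11
473: h=10, probe 10,11,12 → slot 12
31: h=10, probe 10,11,12,0 → slot 0
556: h=3 → slot 3
314: h=9 → slot 9
848: h=5 → slot 5
850: h=10, probe 10,11,12,0,1 → slot 1
442: h=4 → slot 4
Table: [31, 850, —, 556, 442, 848, —, —, —, 314, 902, 590, 473]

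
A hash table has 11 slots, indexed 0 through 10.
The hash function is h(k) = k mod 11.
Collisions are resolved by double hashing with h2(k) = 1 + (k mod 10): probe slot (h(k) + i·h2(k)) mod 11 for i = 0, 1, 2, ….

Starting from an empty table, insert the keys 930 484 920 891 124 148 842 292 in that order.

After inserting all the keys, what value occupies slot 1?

292

930 hashes to 6; slot 6 is free -> place at 6.
484 hashes to 0; slot 0 is free -> place at 0.
920 hashes to 7; slot 7 is free -> place at 7.
891 hashes to 0, h2=2; 0 taken -> place at 2.
124 hashes to 3; slot 3 is free -> place at 3.
148 hashes to 5; slot 5 is free -> place at 5.
842 hashes to 6, h2=3; 6 taken -> place at 9.
292 hashes to 6, h2=3; 6,9 taken -> place at 1.
Table: [484, 292, 891, 124, —, 148, 930, 920, —, 842, —]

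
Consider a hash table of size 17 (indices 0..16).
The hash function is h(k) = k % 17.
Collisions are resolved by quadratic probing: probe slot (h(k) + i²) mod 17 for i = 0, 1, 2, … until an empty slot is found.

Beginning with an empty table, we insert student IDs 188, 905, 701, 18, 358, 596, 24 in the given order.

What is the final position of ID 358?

Insert 188: h=1, slot 1 empty => index 1.
Insert 905: h=4, slot 4 empty => index 4.
Insert 701: h=4, slot 4 occupied => index 5.
Insert 18: h=1, slot 1 occupied => index 2.
Insert 358: h=1, slots 1,2,5 occupied => index 10.
Insert 596: h=1, slots 1,2,5,10 occupied => index 0.
Insert 24: h=7, slot 7 empty => index 7.
Table: [596, 188, 18, _, 905, 701, _, 24, _, _, 358, _, _, _, _, _, _]

10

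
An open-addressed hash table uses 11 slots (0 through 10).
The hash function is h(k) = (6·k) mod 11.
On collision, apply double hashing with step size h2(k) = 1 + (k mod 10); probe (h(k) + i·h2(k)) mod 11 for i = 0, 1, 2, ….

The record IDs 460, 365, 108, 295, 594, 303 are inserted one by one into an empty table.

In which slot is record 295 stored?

5

460 hashes to 10; slot 10 is free => place at 10.
365 hashes to 1; slot 1 is free => place at 1.
108 hashes to 10, h2=9; 10 taken => place at 8.
295 hashes to 10, h2=6; 10 taken => place at 5.
594 hashes to 0; slot 0 is free => place at 0.
303 hashes to 3; slot 3 is free => place at 3.
Table: [594, 365, _, 303, _, 295, _, _, 108, _, 460]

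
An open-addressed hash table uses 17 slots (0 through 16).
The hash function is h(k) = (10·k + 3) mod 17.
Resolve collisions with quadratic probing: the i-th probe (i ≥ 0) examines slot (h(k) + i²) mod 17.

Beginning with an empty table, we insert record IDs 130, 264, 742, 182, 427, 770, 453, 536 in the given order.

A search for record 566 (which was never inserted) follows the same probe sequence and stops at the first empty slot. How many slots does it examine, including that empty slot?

2

130: h=11 => slot 11
264: h=8 => slot 8
742: h=11, probe 11,12 => slot 12
182: h=4 => slot 4
427: h=6 => slot 6
770: h=2 => slot 2
453: h=11, probe 11,12,15 => slot 15
536: h=8, probe 8,9 => slot 9
Table: [_, _, 770, _, 182, _, 427, _, 264, 536, _, 130, 742, _, _, 453, _]
Lookup 566: h=2, probe 2,3 → slot 3 empty, not found.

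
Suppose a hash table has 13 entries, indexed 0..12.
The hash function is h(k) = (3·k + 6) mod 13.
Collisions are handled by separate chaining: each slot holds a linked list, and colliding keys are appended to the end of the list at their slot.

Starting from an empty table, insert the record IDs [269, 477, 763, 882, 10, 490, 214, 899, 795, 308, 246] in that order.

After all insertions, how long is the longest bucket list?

269 -> bucket 7
477 -> bucket 7 (collision)
763 -> bucket 7 (collision)
882 -> bucket 0
10 -> bucket 10
490 -> bucket 7 (collision)
214 -> bucket 11
899 -> bucket 12
795 -> bucket 12 (collision)
308 -> bucket 7 (collision)
246 -> bucket 3
Final buckets:
0: 882
1: .
2: .
3: 246
4: .
5: .
6: .
7: 269 -> 477 -> 763 -> 490 -> 308
8: .
9: .
10: 10
11: 214
12: 899 -> 795

5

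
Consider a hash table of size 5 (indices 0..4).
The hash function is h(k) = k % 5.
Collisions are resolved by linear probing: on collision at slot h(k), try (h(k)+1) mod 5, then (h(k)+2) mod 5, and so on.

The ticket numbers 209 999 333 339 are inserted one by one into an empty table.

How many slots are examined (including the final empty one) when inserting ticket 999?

Insert 209: h=4, slot 4 empty -> index 4.
Insert 999: h=4, slot 4 occupied -> index 0.
Insert 333: h=3, slot 3 empty -> index 3.
Insert 339: h=4, slots 4,0 occupied -> index 1.
Table: [999, 339, -, 333, 209]

2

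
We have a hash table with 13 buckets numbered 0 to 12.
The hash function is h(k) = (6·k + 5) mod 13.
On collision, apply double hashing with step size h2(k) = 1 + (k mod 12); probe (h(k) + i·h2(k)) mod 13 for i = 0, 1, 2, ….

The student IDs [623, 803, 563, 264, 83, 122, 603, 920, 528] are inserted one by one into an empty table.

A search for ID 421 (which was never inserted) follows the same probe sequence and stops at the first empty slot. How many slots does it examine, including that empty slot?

623: h=12 -> slot 12
803: h=0 -> slot 0
563: h=3 -> slot 3
264: h=3, h2=1, probe 3,4 -> slot 4
83: h=9 -> slot 9
122: h=9, h2=3, probe 9,12,2 -> slot 2
603: h=9, h2=4, probe 9,0,4,8 -> slot 8
920: h=0, h2=9, probe 0,9,5 -> slot 5
528: h=1 -> slot 1
Table: [803, 528, 122, 563, 264, 920, ., ., 603, 83, ., ., 623]
Lookup 421: h=9, h2=2, probe 9,11 → slot 11 empty, not found.

2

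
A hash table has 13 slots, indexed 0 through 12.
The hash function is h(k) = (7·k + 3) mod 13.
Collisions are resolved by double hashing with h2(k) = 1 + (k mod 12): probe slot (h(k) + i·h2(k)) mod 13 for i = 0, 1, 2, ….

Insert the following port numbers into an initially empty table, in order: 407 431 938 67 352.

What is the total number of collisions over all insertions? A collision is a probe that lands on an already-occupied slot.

2

407: h=5 -> slot 5
431: h=4 -> slot 4
938: h=4, h2=3, probe 4,7 -> slot 7
67: h=4, h2=8, probe 4,12 -> slot 12
352: h=10 -> slot 10
Table: [—, —, —, —, 431, 407, —, 938, —, —, 352, —, 67]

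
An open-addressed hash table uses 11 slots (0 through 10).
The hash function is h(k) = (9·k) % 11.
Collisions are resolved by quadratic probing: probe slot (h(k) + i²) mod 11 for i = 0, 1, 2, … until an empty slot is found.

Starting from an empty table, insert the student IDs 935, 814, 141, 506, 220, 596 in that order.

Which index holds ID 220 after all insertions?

Insert 935: h=0, slot 0 empty => index 0.
Insert 814: h=0, slot 0 occupied => index 1.
Insert 141: h=4, slot 4 empty => index 4.
Insert 506: h=0, slots 0,1,4 occupied => index 9.
Insert 220: h=0, slots 0,1,4,9 occupied => index 5.
Insert 596: h=7, slot 7 empty => index 7.
Table: [935, 814, -, -, 141, 220, -, 596, -, 506, -]

5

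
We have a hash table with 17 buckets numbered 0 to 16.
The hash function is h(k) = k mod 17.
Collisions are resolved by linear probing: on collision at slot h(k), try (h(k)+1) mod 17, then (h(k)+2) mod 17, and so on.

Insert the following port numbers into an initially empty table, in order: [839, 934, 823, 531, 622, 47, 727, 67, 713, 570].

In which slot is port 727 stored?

Insert 839: h=6, slot 6 empty -> index 6.
Insert 934: h=16, slot 16 empty -> index 16.
Insert 823: h=7, slot 7 empty -> index 7.
Insert 531: h=4, slot 4 empty -> index 4.
Insert 622: h=10, slot 10 empty -> index 10.
Insert 47: h=13, slot 13 empty -> index 13.
Insert 727: h=13, slot 13 occupied -> index 14.
Insert 67: h=16, slot 16 occupied -> index 0.
Insert 713: h=16, slots 16,0 occupied -> index 1.
Insert 570: h=9, slot 9 empty -> index 9.
Table: [67, 713, ∅, ∅, 531, ∅, 839, 823, ∅, 570, 622, ∅, ∅, 47, 727, ∅, 934]

14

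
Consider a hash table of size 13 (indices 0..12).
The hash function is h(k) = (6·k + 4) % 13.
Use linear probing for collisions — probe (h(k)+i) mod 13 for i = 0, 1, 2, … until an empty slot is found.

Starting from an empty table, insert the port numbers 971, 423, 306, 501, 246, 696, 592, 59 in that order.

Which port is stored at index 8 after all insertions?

306

971: h=6 -> slot 6
423: h=7 -> slot 7
306: h=7, probe 7,8 -> slot 8
501: h=7, probe 7,8,9 -> slot 9
246: h=11 -> slot 11
696: h=7, probe 7,8,9,10 -> slot 10
592: h=7, probe 7,8,9,10,11,12 -> slot 12
59: h=7, probe 7,8,9,10,11,12,0 -> slot 0
Table: [59, _, _, _, _, _, 971, 423, 306, 501, 696, 246, 592]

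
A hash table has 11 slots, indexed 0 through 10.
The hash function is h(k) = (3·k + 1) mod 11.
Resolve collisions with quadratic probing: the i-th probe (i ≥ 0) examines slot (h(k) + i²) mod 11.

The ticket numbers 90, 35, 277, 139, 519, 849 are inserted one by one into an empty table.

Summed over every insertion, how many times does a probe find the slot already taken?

12

90: h=7 -> slot 7
35: h=7, probe 7,8 -> slot 8
277: h=7, probe 7,8,0 -> slot 0
139: h=0, probe 0,1 -> slot 1
519: h=7, probe 7,8,0,5 -> slot 5
849: h=7, probe 7,8,0,5,1,10 -> slot 10
Table: [277, 139, -, -, -, 519, -, 90, 35, -, 849]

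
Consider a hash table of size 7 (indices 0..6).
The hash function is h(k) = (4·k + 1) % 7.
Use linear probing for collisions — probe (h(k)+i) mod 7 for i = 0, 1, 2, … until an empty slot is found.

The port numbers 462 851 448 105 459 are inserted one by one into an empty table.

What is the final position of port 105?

4

462: h=1 → slot 1
851: h=3 → slot 3
448: h=1, probe 1,2 → slot 2
105: h=1, probe 1,2,3,4 → slot 4
459: h=3, probe 3,4,5 → slot 5
Table: [_, 462, 448, 851, 105, 459, _]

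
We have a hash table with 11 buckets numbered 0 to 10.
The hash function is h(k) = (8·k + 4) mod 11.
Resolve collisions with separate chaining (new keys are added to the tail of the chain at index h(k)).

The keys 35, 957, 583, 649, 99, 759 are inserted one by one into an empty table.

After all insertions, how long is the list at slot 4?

5

Insert 35: h=9, bucket 9 empty -> new chain.
Insert 957: h=4, bucket 4 empty -> new chain.
Insert 583: h=4, bucket 4 nonempty -> append to chain.
Insert 649: h=4, bucket 4 nonempty -> append to chain.
Insert 99: h=4, bucket 4 nonempty -> append to chain.
Insert 759: h=4, bucket 4 nonempty -> append to chain.
Final buckets:
0: —
1: —
2: —
3: —
4: 957 -> 583 -> 649 -> 99 -> 759
5: —
6: —
7: —
8: —
9: 35
10: —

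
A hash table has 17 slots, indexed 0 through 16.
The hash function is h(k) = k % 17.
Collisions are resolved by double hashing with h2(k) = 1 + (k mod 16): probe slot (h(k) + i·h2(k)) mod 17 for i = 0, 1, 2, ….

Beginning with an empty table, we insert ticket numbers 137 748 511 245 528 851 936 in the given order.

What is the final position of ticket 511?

Insert 137: h=1, slot 1 empty => index 1.
Insert 748: h=0, slot 0 empty => index 0.
Insert 511: h=1, h2=16, slots 1,0 occupied => index 16.
Insert 245: h=7, slot 7 empty => index 7.
Insert 528: h=1, h2=1, slot 1 occupied => index 2.
Insert 851: h=1, h2=4, slot 1 occupied => index 5.
Insert 936: h=1, h2=9, slot 1 occupied => index 10.
Table: [748, 137, 528, —, —, 851, —, 245, —, —, 936, —, —, —, —, —, 511]

16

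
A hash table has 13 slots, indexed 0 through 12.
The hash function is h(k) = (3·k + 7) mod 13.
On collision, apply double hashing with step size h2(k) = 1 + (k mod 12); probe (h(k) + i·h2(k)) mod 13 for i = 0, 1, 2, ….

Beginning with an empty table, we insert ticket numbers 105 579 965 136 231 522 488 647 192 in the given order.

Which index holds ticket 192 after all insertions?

1

Insert 105: h=10, slot 10 empty → index 10.
Insert 579: h=2, slot 2 empty → index 2.
Insert 965: h=3, slot 3 empty → index 3.
Insert 136: h=12, slot 12 empty → index 12.
Insert 231: h=11, slot 11 empty → index 11.
Insert 522: h=0, slot 0 empty → index 0.
Insert 488: h=2, h2=9, slots 2,11 occupied → index 7.
Insert 647: h=11, h2=12, slots 11,10 occupied → index 9.
Insert 192: h=11, h2=1, slots 11,12,0 occupied → index 1.
Table: [522, 192, 579, 965, ∅, ∅, ∅, 488, ∅, 647, 105, 231, 136]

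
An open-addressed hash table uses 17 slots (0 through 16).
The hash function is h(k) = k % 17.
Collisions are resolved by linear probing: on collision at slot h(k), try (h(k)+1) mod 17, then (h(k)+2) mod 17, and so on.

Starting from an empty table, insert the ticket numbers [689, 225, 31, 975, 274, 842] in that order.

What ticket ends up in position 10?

842

Insert 689: h=9, slot 9 empty -> index 9.
Insert 225: h=4, slot 4 empty -> index 4.
Insert 31: h=14, slot 14 empty -> index 14.
Insert 975: h=6, slot 6 empty -> index 6.
Insert 274: h=2, slot 2 empty -> index 2.
Insert 842: h=9, slot 9 occupied -> index 10.
Table: [., ., 274, ., 225, ., 975, ., ., 689, 842, ., ., ., 31, ., .]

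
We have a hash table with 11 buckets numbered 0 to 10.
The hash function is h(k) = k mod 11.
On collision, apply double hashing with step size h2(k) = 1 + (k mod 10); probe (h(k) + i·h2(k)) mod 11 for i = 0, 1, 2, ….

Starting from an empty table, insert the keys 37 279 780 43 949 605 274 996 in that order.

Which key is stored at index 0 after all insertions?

605

Insert 37: h=4, slot 4 empty => index 4.
Insert 279: h=4, h2=10, slot 4 occupied => index 3.
Insert 780: h=10, slot 10 empty => index 10.
Insert 43: h=10, h2=4, slots 10,3 occupied => index 7.
Insert 949: h=3, h2=10, slot 3 occupied => index 2.
Insert 605: h=0, slot 0 empty => index 0.
Insert 274: h=10, h2=5, slots 10,4 occupied => index 9.
Insert 996: h=6, slot 6 empty => index 6.
Table: [605, ∅, 949, 279, 37, ∅, 996, 43, ∅, 274, 780]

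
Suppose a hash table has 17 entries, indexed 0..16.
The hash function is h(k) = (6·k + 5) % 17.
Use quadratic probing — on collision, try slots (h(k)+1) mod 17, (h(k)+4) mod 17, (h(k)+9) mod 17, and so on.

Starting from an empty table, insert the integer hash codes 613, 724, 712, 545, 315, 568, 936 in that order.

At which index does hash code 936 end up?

Insert 613: h=11, slot 11 empty => index 11.
Insert 724: h=14, slot 14 empty => index 14.
Insert 712: h=10, slot 10 empty => index 10.
Insert 545: h=11, slot 11 occupied => index 12.
Insert 315: h=8, slot 8 empty => index 8.
Insert 568: h=13, slot 13 empty => index 13.
Insert 936: h=11, slots 11,12 occupied => index 15.
Table: [., ., ., ., ., ., ., ., 315, ., 712, 613, 545, 568, 724, 936, .]

15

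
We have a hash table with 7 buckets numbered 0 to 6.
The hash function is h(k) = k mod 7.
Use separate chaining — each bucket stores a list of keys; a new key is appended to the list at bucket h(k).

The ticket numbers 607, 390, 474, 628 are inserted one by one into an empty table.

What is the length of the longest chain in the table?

4

Insert 607: h=5, bucket 5 empty -> new chain.
Insert 390: h=5, bucket 5 nonempty -> append to chain.
Insert 474: h=5, bucket 5 nonempty -> append to chain.
Insert 628: h=5, bucket 5 nonempty -> append to chain.
Final buckets:
0: —
1: —
2: —
3: —
4: —
5: 607 -> 390 -> 474 -> 628
6: —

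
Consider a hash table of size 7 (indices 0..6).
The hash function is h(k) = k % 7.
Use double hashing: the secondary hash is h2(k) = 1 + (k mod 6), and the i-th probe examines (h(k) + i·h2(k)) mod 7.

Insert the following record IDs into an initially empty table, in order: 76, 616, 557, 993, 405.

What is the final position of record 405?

76 hashes to 6; slot 6 is free => place at 6.
616 hashes to 0; slot 0 is free => place at 0.
557 hashes to 4; slot 4 is free => place at 4.
993 hashes to 6, h2=4; 6 taken => place at 3.
405 hashes to 6, h2=4; 6,3,0,4 taken => place at 1.
Table: [616, 405, -, 993, 557, -, 76]

1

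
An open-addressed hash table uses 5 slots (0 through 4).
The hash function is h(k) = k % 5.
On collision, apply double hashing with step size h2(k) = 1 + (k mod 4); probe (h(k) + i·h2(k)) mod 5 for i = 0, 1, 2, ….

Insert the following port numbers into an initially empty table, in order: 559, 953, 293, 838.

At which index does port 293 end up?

0

559 hashes to 4; slot 4 is free => place at 4.
953 hashes to 3; slot 3 is free => place at 3.
293 hashes to 3, h2=2; 3 taken => place at 0.
838 hashes to 3, h2=3; 3 taken => place at 1.
Table: [293, 838, -, 953, 559]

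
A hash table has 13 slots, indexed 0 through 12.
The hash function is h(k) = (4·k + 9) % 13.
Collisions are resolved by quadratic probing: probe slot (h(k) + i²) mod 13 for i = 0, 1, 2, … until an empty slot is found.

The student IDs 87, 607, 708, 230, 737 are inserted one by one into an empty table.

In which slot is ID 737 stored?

87 hashes to 6; slot 6 is free => place at 6.
607 hashes to 6; 6 taken => place at 7.
708 hashes to 7; 7 taken => place at 8.
230 hashes to 6; 6,7 taken => place at 10.
737 hashes to 6; 6,7,10 taken => place at 2.
Table: [-, -, 737, -, -, -, 87, 607, 708, -, 230, -, -]

2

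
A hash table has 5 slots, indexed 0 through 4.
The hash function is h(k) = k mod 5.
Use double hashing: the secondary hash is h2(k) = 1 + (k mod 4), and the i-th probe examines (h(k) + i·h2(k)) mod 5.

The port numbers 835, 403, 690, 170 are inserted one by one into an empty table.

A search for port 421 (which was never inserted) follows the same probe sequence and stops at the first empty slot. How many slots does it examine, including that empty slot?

835 hashes to 0; slot 0 is free => place at 0.
403 hashes to 3; slot 3 is free => place at 3.
690 hashes to 0, h2=3; 0,3 taken => place at 1.
170 hashes to 0, h2=3; 0,3,1 taken => place at 4.
Table: [835, 690, —, 403, 170]
Lookup 421: h=1, h2=2, probe 1,3,0,2 → slot 2 empty, not found.

4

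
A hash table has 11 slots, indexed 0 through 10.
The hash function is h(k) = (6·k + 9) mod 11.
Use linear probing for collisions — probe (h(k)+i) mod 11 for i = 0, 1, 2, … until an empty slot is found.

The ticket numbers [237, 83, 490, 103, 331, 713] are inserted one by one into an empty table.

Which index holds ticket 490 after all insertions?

3

237: h=1 -> slot 1
83: h=1, probe 1,2 -> slot 2
490: h=1, probe 1,2,3 -> slot 3
103: h=0 -> slot 0
331: h=4 -> slot 4
713: h=8 -> slot 8
Table: [103, 237, 83, 490, 331, ., ., ., 713, ., .]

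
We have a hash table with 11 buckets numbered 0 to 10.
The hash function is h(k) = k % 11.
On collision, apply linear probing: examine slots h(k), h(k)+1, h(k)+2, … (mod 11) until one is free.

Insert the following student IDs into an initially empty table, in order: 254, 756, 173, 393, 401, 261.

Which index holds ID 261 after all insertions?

Insert 254: h=1, slot 1 empty => index 1.
Insert 756: h=8, slot 8 empty => index 8.
Insert 173: h=8, slot 8 occupied => index 9.
Insert 393: h=8, slots 8,9 occupied => index 10.
Insert 401: h=5, slot 5 empty => index 5.
Insert 261: h=8, slots 8,9,10 occupied => index 0.
Table: [261, 254, -, -, -, 401, -, -, 756, 173, 393]

0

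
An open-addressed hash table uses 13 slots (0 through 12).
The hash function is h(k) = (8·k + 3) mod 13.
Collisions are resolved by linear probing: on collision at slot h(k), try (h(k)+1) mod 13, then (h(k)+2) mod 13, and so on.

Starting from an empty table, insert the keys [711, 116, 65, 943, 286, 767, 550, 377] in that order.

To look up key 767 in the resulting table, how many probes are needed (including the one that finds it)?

711 hashes to 10; slot 10 is free -> place at 10.
116 hashes to 8; slot 8 is free -> place at 8.
65 hashes to 3; slot 3 is free -> place at 3.
943 hashes to 7; slot 7 is free -> place at 7.
286 hashes to 3; 3 taken -> place at 4.
767 hashes to 3; 3,4 taken -> place at 5.
550 hashes to 9; slot 9 is free -> place at 9.
377 hashes to 3; 3,4,5 taken -> place at 6.
Table: [—, —, —, 65, 286, 767, 377, 943, 116, 550, 711, —, —]
Lookup 767: h=3, probe 3,4,5 → found at 5.

3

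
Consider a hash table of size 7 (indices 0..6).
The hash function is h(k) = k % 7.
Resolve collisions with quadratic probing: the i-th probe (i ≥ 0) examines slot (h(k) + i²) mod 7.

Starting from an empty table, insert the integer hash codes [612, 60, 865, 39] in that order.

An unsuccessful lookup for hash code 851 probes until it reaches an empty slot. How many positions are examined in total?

612 hashes to 3; slot 3 is free → place at 3.
60 hashes to 4; slot 4 is free → place at 4.
865 hashes to 4; 4 taken → place at 5.
39 hashes to 4; 4,5 taken → place at 1.
Table: [—, 39, —, 612, 60, 865, —]
Lookup 851: h=4, probe 4,5,1,6 → slot 6 empty, not found.

4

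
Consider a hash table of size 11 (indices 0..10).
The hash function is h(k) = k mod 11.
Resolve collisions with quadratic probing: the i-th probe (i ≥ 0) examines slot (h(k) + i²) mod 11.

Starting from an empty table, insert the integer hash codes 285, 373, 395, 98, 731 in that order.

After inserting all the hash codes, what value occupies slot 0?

285 hashes to 10; slot 10 is free => place at 10.
373 hashes to 10; 10 taken => place at 0.
395 hashes to 10; 10,0 taken => place at 3.
98 hashes to 10; 10,0,3 taken => place at 8.
731 hashes to 5; slot 5 is free => place at 5.
Table: [373, _, _, 395, _, 731, _, _, 98, _, 285]

373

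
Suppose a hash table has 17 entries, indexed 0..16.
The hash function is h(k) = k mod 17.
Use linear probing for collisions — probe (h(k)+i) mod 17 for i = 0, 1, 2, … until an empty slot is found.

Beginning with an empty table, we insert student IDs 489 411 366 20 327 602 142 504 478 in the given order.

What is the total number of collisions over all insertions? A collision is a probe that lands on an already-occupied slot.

2

489 hashes to 13; slot 13 is free → place at 13.
411 hashes to 3; slot 3 is free → place at 3.
366 hashes to 9; slot 9 is free → place at 9.
20 hashes to 3; 3 taken → place at 4.
327 hashes to 4; 4 taken → place at 5.
602 hashes to 7; slot 7 is free → place at 7.
142 hashes to 6; slot 6 is free → place at 6.
504 hashes to 11; slot 11 is free → place at 11.
478 hashes to 2; slot 2 is free → place at 2.
Table: [—, —, 478, 411, 20, 327, 142, 602, —, 366, —, 504, —, 489, —, —, —]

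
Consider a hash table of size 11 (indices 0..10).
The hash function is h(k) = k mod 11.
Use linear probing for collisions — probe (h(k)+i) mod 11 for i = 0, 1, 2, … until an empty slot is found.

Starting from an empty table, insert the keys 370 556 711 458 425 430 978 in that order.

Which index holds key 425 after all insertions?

370: h=7 => slot 7
556: h=6 => slot 6
711: h=7, probe 7,8 => slot 8
458: h=7, probe 7,8,9 => slot 9
425: h=7, probe 7,8,9,10 => slot 10
430: h=1 => slot 1
978: h=10, probe 10,0 => slot 0
Table: [978, 430, ∅, ∅, ∅, ∅, 556, 370, 711, 458, 425]

10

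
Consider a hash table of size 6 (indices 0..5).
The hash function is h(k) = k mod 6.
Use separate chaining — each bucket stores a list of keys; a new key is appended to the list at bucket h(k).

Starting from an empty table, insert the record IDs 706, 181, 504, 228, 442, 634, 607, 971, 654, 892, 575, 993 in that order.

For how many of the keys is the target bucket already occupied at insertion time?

7

Insert 706: h=4, bucket 4 empty -> new chain.
Insert 181: h=1, bucket 1 empty -> new chain.
Insert 504: h=0, bucket 0 empty -> new chain.
Insert 228: h=0, bucket 0 nonempty -> append to chain.
Insert 442: h=4, bucket 4 nonempty -> append to chain.
Insert 634: h=4, bucket 4 nonempty -> append to chain.
Insert 607: h=1, bucket 1 nonempty -> append to chain.
Insert 971: h=5, bucket 5 empty -> new chain.
Insert 654: h=0, bucket 0 nonempty -> append to chain.
Insert 892: h=4, bucket 4 nonempty -> append to chain.
Insert 575: h=5, bucket 5 nonempty -> append to chain.
Insert 993: h=3, bucket 3 empty -> new chain.
Final buckets:
0: 504 -> 228 -> 654
1: 181 -> 607
2: _
3: 993
4: 706 -> 442 -> 634 -> 892
5: 971 -> 575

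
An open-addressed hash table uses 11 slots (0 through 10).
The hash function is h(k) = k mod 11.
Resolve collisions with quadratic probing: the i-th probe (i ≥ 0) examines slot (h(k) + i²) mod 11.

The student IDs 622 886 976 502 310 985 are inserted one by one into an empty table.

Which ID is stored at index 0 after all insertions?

Insert 622: h=6, slot 6 empty => index 6.
Insert 886: h=6, slot 6 occupied => index 7.
Insert 976: h=8, slot 8 empty => index 8.
Insert 502: h=7, slots 7,8 occupied => index 0.
Insert 310: h=2, slot 2 empty => index 2.
Insert 985: h=6, slots 6,7 occupied => index 10.
Table: [502, _, 310, _, _, _, 622, 886, 976, _, 985]

502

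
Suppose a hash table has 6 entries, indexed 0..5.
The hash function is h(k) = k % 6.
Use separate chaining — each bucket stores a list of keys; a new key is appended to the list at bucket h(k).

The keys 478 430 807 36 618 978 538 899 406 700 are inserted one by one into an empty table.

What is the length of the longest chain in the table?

Insert 478: h=4, bucket 4 empty -> new chain.
Insert 430: h=4, bucket 4 nonempty -> append to chain.
Insert 807: h=3, bucket 3 empty -> new chain.
Insert 36: h=0, bucket 0 empty -> new chain.
Insert 618: h=0, bucket 0 nonempty -> append to chain.
Insert 978: h=0, bucket 0 nonempty -> append to chain.
Insert 538: h=4, bucket 4 nonempty -> append to chain.
Insert 899: h=5, bucket 5 empty -> new chain.
Insert 406: h=4, bucket 4 nonempty -> append to chain.
Insert 700: h=4, bucket 4 nonempty -> append to chain.
Final buckets:
0: 36 -> 618 -> 978
1: _
2: _
3: 807
4: 478 -> 430 -> 538 -> 406 -> 700
5: 899

5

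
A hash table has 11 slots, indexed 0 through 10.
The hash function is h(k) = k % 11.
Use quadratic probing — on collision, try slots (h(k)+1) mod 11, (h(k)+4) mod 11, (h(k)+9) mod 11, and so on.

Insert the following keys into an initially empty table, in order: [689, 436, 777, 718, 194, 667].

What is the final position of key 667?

Insert 689: h=7, slot 7 empty => index 7.
Insert 436: h=7, slot 7 occupied => index 8.
Insert 777: h=7, slots 7,8 occupied => index 0.
Insert 718: h=3, slot 3 empty => index 3.
Insert 194: h=7, slots 7,8,0 occupied => index 5.
Insert 667: h=7, slots 7,8,0,5 occupied => index 1.
Table: [777, 667, _, 718, _, 194, _, 689, 436, _, _]

1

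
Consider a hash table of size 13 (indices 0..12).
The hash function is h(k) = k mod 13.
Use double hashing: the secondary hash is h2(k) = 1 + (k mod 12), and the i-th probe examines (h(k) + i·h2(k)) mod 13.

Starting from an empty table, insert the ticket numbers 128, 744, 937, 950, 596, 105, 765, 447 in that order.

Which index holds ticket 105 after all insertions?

8

Insert 128: h=11, slot 11 empty → index 11.
Insert 744: h=3, slot 3 empty → index 3.
Insert 937: h=1, slot 1 empty → index 1.
Insert 950: h=1, h2=3, slot 1 occupied → index 4.
Insert 596: h=11, h2=9, slot 11 occupied → index 7.
Insert 105: h=1, h2=10, slots 1,11 occupied → index 8.
Insert 765: h=11, h2=10, slots 11,8 occupied → index 5.
Insert 447: h=5, h2=4, slot 5 occupied → index 9.
Table: [∅, 937, ∅, 744, 950, 765, ∅, 596, 105, 447, ∅, 128, ∅]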